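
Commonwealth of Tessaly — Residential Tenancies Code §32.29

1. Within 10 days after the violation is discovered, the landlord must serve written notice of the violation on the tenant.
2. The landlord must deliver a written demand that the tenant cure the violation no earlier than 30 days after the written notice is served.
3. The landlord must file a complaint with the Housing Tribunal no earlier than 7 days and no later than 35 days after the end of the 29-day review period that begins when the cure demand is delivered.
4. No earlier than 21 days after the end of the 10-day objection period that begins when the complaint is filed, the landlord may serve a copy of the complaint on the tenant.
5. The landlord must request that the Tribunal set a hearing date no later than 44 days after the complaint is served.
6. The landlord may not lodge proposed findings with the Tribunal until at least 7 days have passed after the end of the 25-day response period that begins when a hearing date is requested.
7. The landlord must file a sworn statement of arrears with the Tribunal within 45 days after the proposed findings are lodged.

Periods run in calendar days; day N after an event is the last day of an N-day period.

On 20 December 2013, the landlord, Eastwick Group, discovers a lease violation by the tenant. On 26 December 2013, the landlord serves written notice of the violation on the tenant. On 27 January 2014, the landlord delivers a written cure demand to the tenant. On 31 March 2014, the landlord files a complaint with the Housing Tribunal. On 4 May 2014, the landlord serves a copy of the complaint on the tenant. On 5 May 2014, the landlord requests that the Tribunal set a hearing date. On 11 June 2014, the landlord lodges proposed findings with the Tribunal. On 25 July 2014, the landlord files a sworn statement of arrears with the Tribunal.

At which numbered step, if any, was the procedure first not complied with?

Step 1: 10 days after 20 December 2013 (when the violation is discovered) is 30 December 2013; done 26 December 2013 — timely.
Step 2: the earliest permitted date is 30 days after 26 December 2013 (when the written notice is served), i.e. 25 January 2014; done 27 January 2014, after the minimum wait.
Step 3: the window is 7–35 days after 25 February 2014 (end of the 29-day review period, which began when the cure demand is delivered on 27 January 2014), so 4 March 2014 through 1 April 2014; 31 March 2014 falls inside that range.
Step 4: the earliest permitted date is 21 days after 10 April 2014 (end of the 10-day objection period, which began when the complaint is filed on 31 March 2014), i.e. 1 May 2014; done 4 May 2014 — permitted.
Step 5: 44 days after 4 May 2014 (when the complaint is served) is 17 June 2014; completed 5 May 2014, before the deadline.
Step 6: the earliest permitted date is 7 days after 30 May 2014 (end of the 25-day response period, which began when a hearing date is requested on 5 May 2014), i.e. 6 June 2014; 11 June 2014 is on or after that date.
Step 7: 45 days after 11 June 2014 (when the proposed findings are lodged) is 26 July 2014; 25 July 2014 is within that limit.

None — every step was satisfied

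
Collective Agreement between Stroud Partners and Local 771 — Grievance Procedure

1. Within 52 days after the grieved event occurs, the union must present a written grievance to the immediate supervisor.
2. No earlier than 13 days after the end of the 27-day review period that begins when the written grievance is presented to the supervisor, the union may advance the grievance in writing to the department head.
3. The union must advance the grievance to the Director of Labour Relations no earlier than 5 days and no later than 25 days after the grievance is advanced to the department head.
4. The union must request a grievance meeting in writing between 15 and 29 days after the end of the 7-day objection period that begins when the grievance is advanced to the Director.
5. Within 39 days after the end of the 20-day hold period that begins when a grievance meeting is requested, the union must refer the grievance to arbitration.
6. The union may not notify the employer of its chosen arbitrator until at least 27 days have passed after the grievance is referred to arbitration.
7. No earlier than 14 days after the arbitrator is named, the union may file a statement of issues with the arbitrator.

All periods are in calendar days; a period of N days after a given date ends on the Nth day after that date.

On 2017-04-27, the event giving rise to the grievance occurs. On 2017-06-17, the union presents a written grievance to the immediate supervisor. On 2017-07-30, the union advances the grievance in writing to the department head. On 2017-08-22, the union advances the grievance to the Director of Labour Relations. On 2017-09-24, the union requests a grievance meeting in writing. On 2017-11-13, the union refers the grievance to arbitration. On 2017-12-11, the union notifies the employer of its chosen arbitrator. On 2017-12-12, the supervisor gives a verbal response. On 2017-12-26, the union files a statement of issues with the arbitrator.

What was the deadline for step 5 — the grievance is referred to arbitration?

A grievance meeting is requested on 2017-09-24; the 20-day hold period therefore ends 2017-10-14, and step 5 runs from that date. 39 days after 2017-10-14 is 2017-11-22.

2017-11-22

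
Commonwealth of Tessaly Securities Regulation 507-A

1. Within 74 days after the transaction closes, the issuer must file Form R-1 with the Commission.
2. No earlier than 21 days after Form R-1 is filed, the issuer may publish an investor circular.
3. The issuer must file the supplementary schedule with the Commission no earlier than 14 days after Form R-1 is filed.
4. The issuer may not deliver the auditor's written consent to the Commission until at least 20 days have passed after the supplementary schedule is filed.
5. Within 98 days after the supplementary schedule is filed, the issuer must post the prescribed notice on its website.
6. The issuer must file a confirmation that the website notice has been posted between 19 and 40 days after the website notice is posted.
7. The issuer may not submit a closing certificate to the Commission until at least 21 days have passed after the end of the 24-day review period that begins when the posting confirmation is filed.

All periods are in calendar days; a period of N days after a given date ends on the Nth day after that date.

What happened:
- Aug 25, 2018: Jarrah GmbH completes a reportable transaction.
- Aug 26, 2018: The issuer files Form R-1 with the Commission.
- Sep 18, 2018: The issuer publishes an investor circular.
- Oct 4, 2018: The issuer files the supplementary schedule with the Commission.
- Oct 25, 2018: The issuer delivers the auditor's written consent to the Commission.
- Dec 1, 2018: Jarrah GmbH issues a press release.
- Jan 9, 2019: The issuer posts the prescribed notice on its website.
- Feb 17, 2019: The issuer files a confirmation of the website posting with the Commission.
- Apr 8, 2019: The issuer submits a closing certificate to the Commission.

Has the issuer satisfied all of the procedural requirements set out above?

Yes

(1) due by Aug 25, 2018 + 74 days = Nov 7, 2018; done Aug 26, 2018 — timely.
(2) permitted from Aug 26, 2018 + 21 days = Sep 16, 2018 onward; done Sep 18, 2018 — permitted.
(3) permitted from Aug 26, 2018 + 14 days = Sep 9, 2018 onward; Oct 4, 2018 is on or after that date.
(4) permitted from Oct 4, 2018 + 20 days = Oct 24, 2018 onward; Oct 25, 2018 is on or after that date.
(5) due by Oct 4, 2018 + 98 days = Jan 10, 2019; Jan 9, 2019 is within that limit.
(6) the permitted window runs from Jan 9, 2019 + 19 = Jan 28, 2019 to Jan 9, 2019 + 40 = Feb 18, 2019; done Feb 17, 2019 — within the window.
(7) permitted from Mar 13, 2019 + 21 days = Apr 3, 2019 onward; done Apr 8, 2019, after the minimum wait.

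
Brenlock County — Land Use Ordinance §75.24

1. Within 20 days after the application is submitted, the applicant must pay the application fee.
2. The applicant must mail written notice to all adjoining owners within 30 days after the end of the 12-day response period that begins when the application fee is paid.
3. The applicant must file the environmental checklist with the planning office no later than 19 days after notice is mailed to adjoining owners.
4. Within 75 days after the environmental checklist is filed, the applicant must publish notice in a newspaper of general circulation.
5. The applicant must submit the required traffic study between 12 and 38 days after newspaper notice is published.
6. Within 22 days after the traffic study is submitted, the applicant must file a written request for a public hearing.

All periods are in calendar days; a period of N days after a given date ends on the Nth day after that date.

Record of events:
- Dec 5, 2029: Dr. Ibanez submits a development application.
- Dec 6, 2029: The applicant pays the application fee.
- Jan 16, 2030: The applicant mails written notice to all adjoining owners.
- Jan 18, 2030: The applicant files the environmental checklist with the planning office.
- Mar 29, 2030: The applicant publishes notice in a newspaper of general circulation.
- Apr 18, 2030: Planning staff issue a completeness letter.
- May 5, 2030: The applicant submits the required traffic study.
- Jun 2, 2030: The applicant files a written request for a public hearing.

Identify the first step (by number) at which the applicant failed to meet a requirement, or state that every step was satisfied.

Step 6

(1) due by Dec 5, 2029 + 20 days = Dec 25, 2029; done Dec 6, 2029 — timely.
(2) due by Dec 18, 2029 + 30 days = Jan 17, 2030; completed Jan 16, 2030, before the deadline.
(3) due by Jan 16, 2030 + 19 days = Feb 4, 2030; done Jan 18, 2030 — timely.
(4) due by Jan 18, 2030 + 75 days = Apr 3, 2030; done Mar 29, 2030 — timely.
(5) the permitted window runs from Mar 29, 2030 + 12 = Apr 10, 2030 to Mar 29, 2030 + 38 = May 6, 2030; done May 5, 2030 — within the window.
(6) due by May 5, 2030 + 22 days = May 27, 2030; done Jun 2, 2030 — 6 days late.
Later steps need not be reached.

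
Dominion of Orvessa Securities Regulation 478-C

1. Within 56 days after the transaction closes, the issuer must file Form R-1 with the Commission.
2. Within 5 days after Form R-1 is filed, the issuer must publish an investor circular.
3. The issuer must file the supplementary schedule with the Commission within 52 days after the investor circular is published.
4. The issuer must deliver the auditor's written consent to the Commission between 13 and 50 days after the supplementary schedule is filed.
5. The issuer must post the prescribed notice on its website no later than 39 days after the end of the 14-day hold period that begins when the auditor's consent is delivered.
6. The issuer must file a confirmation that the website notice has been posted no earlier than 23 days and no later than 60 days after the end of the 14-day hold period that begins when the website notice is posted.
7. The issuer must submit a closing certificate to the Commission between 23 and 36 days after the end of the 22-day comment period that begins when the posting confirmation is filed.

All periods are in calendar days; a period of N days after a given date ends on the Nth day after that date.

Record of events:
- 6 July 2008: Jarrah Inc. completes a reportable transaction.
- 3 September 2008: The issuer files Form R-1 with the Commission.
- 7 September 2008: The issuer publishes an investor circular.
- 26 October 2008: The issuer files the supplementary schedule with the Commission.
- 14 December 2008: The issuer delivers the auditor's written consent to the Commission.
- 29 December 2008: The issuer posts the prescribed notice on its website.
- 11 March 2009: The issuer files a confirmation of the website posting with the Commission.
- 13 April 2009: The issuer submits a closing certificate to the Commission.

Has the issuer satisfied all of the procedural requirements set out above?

Step 1: 56 days after 6 July 2008 (when the transaction closes) is 31 August 2008; 3 September 2008 misses that deadline by 3 days.

No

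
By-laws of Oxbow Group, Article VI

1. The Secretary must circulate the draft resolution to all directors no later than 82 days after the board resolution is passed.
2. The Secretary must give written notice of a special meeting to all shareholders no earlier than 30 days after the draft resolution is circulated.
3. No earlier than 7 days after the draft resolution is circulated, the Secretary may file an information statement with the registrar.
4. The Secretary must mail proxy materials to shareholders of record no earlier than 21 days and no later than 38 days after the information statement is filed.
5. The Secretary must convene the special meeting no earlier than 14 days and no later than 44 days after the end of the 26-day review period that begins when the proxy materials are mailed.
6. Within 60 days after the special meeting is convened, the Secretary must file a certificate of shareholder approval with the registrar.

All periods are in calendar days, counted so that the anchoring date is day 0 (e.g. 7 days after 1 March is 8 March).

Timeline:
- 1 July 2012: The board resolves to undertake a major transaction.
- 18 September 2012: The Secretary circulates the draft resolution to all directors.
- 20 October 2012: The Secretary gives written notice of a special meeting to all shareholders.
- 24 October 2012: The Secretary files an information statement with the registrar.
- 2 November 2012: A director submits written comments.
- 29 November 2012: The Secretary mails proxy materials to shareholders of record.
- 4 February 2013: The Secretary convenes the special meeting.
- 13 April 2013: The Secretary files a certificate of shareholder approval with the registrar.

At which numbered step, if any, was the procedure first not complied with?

(1) due by 1 July 2012 + 82 days = 21 September 2012; 18 September 2012 is within that limit.
(2) permitted from 18 September 2012 + 30 days = 18 October 2012 onward; done 20 October 2012 — permitted.
(3) permitted from 18 September 2012 + 7 days = 25 September 2012 onward; done 24 October 2012, after the minimum wait.
(4) the permitted window runs from 24 October 2012 + 21 = 14 November 2012 to 24 October 2012 + 38 = 1 December 2012; done 29 November 2012, which is between those dates.
(5) the permitted window runs from 25 December 2012 + 14 = 8 January 2013 to 25 December 2012 + 44 = 7 February 2013; done 4 February 2013 — within the window.
(6) due by 4 February 2013 + 60 days = 5 April 2013; not done until 13 April 2013, 8 days after the deadline.

Step 6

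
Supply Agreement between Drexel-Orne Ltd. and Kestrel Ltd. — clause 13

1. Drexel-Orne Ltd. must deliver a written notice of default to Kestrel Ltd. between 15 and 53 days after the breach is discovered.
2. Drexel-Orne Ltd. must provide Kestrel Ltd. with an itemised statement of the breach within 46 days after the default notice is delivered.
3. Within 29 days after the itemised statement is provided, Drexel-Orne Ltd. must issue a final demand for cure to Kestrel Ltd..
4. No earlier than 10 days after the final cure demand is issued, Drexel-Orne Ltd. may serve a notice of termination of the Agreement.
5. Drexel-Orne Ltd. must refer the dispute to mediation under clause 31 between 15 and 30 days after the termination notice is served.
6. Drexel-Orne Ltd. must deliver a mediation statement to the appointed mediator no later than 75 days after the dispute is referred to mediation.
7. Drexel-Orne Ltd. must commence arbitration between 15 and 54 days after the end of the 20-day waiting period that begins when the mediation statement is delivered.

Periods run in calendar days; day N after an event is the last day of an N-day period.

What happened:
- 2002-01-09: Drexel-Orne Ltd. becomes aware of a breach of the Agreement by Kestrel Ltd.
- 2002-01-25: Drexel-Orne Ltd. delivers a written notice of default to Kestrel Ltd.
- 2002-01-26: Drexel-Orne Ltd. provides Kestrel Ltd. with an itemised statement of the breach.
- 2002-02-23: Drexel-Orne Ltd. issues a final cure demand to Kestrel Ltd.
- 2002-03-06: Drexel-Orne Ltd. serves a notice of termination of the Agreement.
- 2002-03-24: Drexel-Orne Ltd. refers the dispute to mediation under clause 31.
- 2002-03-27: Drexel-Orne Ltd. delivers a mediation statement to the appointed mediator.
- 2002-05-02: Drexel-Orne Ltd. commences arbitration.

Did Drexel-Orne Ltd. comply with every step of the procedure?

Step 1 — 15 and 53 days from 2002-01-09 (when the breach is discovered) are 2002-01-24 and 2002-03-03 respectively; done 2002-01-25, which is between those dates.
Step 2 — counting 46 days from 2002-01-25 (when the default notice is delivered) gives a deadline of 2002-03-12; completed 2002-01-26, before the deadline.
Step 3 — counting 29 days from 2002-01-26 (when the itemised statement is provided) gives a deadline of 2002-02-24; 2002-02-23 is within that limit.
Step 4 — must wait 10 days from 2002-02-23 (when the final cure demand is issued), so not before 2002-03-05; 2002-03-06 is on or after that date.
Step 5 — 15 and 30 days from 2002-03-06 (when the termination notice is served) are 2002-03-21 and 2002-04-05 respectively; done 2002-03-24 — within the window.
Step 6 — counting 75 days from 2002-03-24 (when the dispute is referred to mediation) gives a deadline of 2002-06-07; done 2002-03-27 — timely.
Step 7 — 15 and 54 days from 2002-04-16 (end of the 20-day waiting period, which began when the mediation statement is delivered on 2002-03-27) are 2002-05-01 and 2002-06-09 respectively; done 2002-05-02, which is between those dates.

Yes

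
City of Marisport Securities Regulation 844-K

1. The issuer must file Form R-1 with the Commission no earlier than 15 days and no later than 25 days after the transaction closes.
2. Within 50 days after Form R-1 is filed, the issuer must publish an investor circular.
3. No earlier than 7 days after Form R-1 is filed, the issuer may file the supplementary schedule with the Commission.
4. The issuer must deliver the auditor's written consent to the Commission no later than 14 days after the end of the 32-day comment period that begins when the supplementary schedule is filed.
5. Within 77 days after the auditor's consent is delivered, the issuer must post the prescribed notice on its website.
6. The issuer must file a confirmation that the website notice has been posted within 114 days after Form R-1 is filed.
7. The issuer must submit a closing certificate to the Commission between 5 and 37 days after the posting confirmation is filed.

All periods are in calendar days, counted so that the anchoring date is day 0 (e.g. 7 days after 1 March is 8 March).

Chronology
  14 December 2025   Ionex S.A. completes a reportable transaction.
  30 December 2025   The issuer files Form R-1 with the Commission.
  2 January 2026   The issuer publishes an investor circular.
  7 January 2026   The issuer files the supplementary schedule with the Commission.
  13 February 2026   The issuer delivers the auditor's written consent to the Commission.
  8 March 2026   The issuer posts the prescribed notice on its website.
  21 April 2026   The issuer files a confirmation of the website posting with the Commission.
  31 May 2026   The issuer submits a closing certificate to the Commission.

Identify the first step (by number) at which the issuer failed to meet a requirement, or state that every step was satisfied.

Step 1 — 15 and 25 days from 14 December 2025 (when the transaction closes) are 29 December 2025 and 8 January 2026 respectively; done 30 December 2025 — within the window.
Step 2 — counting 50 days from 30 December 2025 (when Form R-1 is filed) gives a deadline of 18 February 2026; done 2 January 2026 — timely.
Step 3 — must wait 7 days from 30 December 2025 (when Form R-1 is filed), so not before 6 January 2026; done 7 January 2026 — permitted.
Step 4 — counting 14 days from 8 February 2026 (end of the 32-day comment period, which began when the supplementary schedule is filed on 7 January 2026) gives a deadline of 22 February 2026; done 13 February 2026 — timely.
Step 5 — counting 77 days from 13 February 2026 (when the auditor's consent is delivered) gives a deadline of 1 May 2026; completed 8 March 2026, before the deadline.
Step 6 — counting 114 days from 30 December 2025 (when Form R-1 is filed) gives a deadline of 23 April 2026; done 21 April 2026 — timely.
Step 7 — 5 and 37 days from 21 April 2026 (when the posting confirmation is filed) are 26 April 2026 and 28 May 2026 respectively; done 31 May 2026 — 3 days after the window closed.

Step 7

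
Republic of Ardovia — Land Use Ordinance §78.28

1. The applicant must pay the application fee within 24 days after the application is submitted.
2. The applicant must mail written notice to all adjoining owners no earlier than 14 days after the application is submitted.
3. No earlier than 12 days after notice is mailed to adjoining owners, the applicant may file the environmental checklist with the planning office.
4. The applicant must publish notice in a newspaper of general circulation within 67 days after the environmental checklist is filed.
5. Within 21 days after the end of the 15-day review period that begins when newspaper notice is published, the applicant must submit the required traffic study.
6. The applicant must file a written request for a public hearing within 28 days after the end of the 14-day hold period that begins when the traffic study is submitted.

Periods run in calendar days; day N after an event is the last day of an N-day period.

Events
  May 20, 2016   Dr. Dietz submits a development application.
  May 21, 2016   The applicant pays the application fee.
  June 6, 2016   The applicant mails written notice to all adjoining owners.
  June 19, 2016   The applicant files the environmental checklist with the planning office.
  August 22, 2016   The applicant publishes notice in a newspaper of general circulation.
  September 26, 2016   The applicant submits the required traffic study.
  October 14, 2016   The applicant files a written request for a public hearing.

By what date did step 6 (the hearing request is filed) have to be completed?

The traffic study is submitted on September 26, 2016; the 14-day hold period therefore ends October 10, 2016, and step 6 runs from that date. 28 days after October 10, 2016 is November 7, 2016.

November 7, 2016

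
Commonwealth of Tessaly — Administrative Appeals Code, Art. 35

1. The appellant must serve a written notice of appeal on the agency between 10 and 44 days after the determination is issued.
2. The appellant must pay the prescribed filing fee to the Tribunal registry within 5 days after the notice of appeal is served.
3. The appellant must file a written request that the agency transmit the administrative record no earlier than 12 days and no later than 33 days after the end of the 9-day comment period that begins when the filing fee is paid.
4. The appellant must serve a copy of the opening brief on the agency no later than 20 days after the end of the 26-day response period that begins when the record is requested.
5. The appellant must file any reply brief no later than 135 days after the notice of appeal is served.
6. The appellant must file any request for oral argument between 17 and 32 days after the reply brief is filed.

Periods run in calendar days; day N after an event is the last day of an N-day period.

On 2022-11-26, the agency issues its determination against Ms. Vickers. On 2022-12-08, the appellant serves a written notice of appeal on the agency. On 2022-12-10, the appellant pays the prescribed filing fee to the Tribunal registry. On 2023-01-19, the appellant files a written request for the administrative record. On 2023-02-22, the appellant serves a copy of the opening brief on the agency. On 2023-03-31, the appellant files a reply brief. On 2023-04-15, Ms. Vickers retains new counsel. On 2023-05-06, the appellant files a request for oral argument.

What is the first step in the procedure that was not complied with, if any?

Step 1 — 10 and 44 days from 2022-11-26 (when the determination is issued) are 2022-12-06 and 2023-01-09 respectively; 2022-12-08 falls inside that range.
Step 2 — counting 5 days from 2022-12-08 (when the notice of appeal is served) gives a deadline of 2022-12-13; 2022-12-10 is within that limit.
Step 3 — 12 and 33 days from 2022-12-19 (end of the 9-day comment period, which began when the filing fee is paid on 2022-12-10) are 2022-12-31 and 2023-01-21 respectively; done 2023-01-19, which is between those dates.
Step 4 — counting 20 days from 2023-02-14 (end of the 26-day response period, which began when the record is requested on 2023-01-19) gives a deadline of 2023-03-06; done 2023-02-22 — timely.
Step 5 — counting 135 days from 2022-12-08 (when the notice of appeal is served) gives a deadline of 2023-04-22; 2023-03-31 is within that limit.
Step 6 — 17 and 32 days from 2023-03-31 (when the reply brief is filed) are 2023-04-17 and 2023-05-02 respectively; 2023-05-06 is 4 days past the end of the window.
The analysis stops there.

Step 6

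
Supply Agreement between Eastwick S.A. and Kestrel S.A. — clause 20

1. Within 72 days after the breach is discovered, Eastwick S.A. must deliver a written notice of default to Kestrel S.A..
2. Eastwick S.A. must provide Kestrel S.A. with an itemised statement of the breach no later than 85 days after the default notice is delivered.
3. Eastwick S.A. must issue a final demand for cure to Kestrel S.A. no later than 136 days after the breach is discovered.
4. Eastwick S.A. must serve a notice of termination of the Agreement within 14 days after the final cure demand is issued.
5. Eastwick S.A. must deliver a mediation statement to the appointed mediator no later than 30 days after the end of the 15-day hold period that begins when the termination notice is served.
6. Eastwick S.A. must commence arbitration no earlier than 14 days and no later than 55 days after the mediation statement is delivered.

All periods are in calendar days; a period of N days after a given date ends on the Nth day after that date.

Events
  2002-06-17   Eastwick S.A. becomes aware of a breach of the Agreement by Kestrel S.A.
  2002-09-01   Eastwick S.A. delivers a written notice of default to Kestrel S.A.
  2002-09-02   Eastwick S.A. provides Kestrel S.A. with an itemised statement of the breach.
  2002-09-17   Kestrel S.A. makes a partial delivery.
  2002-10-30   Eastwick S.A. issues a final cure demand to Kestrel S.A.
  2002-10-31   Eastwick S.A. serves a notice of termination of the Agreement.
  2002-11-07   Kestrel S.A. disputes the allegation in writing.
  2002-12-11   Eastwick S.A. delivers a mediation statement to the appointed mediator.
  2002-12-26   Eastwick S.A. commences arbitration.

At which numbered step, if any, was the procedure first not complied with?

Step 1

Step 1: 72 days after 2002-06-17 (when the breach is discovered) is 2002-08-28; done 2002-09-01 — 4 days late.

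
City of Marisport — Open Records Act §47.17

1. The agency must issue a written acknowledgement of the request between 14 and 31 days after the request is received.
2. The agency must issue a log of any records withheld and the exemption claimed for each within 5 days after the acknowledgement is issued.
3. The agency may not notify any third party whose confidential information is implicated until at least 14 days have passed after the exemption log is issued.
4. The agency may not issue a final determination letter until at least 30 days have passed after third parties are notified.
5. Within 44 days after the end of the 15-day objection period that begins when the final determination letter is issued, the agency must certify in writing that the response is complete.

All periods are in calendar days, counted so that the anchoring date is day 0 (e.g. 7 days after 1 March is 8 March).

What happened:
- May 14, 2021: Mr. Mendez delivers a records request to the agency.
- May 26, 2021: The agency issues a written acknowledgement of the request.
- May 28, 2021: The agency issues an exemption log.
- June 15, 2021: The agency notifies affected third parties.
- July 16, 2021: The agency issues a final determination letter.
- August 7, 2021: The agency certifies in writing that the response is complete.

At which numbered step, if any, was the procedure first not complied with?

Step 1

(1) the permitted window runs from May 14, 2021 + 14 = May 28, 2021 to May 14, 2021 + 31 = June 14, 2021; May 26, 2021 is 2 days too early.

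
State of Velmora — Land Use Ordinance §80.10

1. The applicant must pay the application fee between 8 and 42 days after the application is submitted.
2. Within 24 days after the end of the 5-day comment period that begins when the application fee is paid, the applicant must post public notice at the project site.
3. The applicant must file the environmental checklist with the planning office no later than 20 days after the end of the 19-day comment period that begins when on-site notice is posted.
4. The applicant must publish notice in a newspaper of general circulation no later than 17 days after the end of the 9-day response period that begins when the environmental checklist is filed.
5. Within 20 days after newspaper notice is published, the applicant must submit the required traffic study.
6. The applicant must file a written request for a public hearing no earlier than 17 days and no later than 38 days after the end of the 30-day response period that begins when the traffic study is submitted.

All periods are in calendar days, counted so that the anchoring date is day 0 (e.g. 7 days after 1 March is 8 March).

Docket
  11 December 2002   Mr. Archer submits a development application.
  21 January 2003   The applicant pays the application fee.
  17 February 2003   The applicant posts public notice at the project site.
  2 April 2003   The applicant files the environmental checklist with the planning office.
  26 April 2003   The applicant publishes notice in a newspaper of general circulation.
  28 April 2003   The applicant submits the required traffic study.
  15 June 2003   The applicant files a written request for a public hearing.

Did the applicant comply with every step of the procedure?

No

Step 1 — 8 and 42 days from 11 December 2002 (when the application is submitted) are 19 December 2002 and 22 January 2003 respectively; 21 January 2003 falls inside that range.
Step 2 — counting 24 days from 26 January 2003 (end of the 5-day comment period, which began when the application fee is paid on 21 January 2003) gives a deadline of 19 February 2003; 17 February 2003 is within that limit.
Step 3 — counting 20 days from 8 March 2003 (end of the 19-day comment period, which began when on-site notice is posted on 17 February 2003) gives a deadline of 28 March 2003; not done until 2 April 2003, 5 days after the deadline.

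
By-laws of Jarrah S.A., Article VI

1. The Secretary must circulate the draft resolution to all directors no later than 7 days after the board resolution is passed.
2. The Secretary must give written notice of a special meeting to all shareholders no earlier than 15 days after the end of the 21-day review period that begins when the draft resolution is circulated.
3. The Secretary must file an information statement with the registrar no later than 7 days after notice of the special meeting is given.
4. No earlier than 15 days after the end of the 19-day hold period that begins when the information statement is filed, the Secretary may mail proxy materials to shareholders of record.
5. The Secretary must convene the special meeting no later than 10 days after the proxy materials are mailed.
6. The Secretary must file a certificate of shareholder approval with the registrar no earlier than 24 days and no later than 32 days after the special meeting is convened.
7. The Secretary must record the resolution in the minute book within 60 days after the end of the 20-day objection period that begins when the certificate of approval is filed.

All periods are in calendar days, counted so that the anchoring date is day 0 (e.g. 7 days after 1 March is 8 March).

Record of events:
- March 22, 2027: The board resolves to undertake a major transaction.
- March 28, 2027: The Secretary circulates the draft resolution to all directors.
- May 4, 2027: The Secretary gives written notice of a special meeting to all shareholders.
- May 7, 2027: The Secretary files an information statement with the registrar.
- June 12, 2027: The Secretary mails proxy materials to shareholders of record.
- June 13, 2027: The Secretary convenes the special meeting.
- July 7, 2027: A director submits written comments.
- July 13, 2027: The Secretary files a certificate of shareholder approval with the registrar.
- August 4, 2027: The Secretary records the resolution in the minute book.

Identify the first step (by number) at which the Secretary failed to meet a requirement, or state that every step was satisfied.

None — every step was satisfied

(1) due by March 22, 2027 + 7 days = March 29, 2027; completed March 28, 2027, before the deadline.
(2) permitted from April 18, 2027 + 15 days = May 3, 2027 onward; done May 4, 2027 — permitted.
(3) due by May 4, 2027 + 7 days = May 11, 2027; May 7, 2027 is within that limit.
(4) permitted from May 26, 2027 + 15 days = June 10, 2027 onward; June 12, 2027 is on or after that date.
(5) due by June 12, 2027 + 10 days = June 22, 2027; done June 13, 2027 — timely.
(6) the permitted window runs from June 13, 2027 + 24 = July 7, 2027 to June 13, 2027 + 32 = July 15, 2027; July 13, 2027 falls inside that range.
(7) due by August 2, 2027 + 60 days = October 1, 2027; completed August 4, 2027, before the deadline.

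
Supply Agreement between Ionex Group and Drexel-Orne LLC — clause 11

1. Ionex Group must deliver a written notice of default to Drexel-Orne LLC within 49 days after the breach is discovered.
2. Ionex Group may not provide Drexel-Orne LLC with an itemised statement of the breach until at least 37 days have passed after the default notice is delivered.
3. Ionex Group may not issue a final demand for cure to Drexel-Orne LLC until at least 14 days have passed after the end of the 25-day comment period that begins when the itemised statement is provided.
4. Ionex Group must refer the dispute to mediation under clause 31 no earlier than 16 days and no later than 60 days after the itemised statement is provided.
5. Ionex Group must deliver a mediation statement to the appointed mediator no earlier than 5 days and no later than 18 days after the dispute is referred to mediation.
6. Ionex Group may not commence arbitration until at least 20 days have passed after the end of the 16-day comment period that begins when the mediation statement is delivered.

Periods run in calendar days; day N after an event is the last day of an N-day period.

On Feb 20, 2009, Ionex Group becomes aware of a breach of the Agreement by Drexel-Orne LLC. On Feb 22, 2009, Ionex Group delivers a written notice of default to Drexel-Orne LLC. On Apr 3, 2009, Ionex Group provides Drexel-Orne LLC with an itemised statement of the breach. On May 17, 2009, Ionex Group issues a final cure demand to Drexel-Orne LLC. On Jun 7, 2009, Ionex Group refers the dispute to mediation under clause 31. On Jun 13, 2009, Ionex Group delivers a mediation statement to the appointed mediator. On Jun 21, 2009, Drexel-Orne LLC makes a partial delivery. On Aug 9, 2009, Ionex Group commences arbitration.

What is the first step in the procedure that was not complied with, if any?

Step 1: 49 days after Feb 20, 2009 (when the breach is discovered) is Apr 10, 2009; completed Feb 22, 2009, before the deadline.
Step 2: the earliest permitted date is 37 days after Feb 22, 2009 (when the default notice is delivered), i.e. Mar 31, 2009; Apr 3, 2009 is on or after that date.
Step 3: the earliest permitted date is 14 days after Apr 28, 2009 (end of the 25-day comment period, which began when the itemised statement is provided on Apr 3, 2009), i.e. May 12, 2009; done May 17, 2009, after the minimum wait.
Step 4: the window is 16–60 days after Apr 3, 2009 (when the itemised statement is provided), so Apr 19, 2009 through Jun 2, 2009; done Jun 7, 2009 — 5 days after the window closed.

Step 4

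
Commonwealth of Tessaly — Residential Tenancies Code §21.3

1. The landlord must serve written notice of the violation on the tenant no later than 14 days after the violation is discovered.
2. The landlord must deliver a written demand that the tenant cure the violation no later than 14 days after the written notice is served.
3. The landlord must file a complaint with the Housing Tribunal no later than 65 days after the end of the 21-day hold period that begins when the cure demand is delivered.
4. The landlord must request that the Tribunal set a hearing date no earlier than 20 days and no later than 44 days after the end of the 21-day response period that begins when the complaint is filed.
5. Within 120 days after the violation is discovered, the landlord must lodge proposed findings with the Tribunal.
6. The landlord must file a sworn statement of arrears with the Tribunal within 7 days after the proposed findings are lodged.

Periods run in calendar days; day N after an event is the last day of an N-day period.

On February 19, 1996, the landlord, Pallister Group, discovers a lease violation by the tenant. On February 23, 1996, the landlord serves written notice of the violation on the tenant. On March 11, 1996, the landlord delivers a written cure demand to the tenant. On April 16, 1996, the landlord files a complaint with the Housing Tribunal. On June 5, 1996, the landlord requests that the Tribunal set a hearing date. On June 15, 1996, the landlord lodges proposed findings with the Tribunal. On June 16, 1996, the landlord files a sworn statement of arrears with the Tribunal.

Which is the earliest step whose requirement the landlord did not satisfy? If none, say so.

Step 1: 14 days after February 19, 1996 (when the violation is discovered) is March 4, 1996; completed February 23, 1996, before the deadline.
Step 2: 14 days after February 23, 1996 (when the written notice is served) is March 8, 1996; done March 11, 1996 — 3 days late.
That is the first point of non-compliance.

Step 2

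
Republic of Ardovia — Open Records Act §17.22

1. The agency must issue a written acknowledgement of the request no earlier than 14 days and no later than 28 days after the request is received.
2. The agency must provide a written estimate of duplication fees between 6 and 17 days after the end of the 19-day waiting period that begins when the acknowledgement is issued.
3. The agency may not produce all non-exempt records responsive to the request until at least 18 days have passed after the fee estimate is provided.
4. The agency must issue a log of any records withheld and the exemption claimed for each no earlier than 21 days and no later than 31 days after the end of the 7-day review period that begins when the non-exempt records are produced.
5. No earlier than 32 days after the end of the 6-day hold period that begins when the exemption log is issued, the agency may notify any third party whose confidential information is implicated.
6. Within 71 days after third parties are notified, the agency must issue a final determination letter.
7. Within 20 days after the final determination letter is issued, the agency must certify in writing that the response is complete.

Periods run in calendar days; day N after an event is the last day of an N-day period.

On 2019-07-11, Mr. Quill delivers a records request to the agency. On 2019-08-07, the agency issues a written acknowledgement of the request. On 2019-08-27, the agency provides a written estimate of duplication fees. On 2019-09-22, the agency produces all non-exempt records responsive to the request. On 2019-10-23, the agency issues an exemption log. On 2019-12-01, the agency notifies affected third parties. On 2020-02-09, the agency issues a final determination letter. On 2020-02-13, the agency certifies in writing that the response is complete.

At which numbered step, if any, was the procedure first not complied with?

Step 1: the window is 14–28 days after 2019-07-11 (when the request is received), so 2019-07-25 through 2019-08-08; done 2019-08-07, which is between those dates.
Step 2: the window is 6–17 days after 2019-08-26 (end of the 19-day waiting period, which began when the acknowledgement is issued on 2019-08-07), so 2019-09-01 through 2019-09-12; done 2019-08-27 — 5 days before the window opened.

Step 2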